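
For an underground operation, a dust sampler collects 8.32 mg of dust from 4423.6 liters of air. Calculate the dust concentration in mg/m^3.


Convert liters to m^3: 1 m^3 = 1000 L
Concentration = mass / volume * 1000
= 8.32 / 4423.6 * 1000
= 0.001880821051 * 1000
= 1.8808 mg/m^3

1.8808 mg/m^3


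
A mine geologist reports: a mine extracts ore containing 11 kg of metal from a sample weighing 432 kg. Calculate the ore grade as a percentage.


Ore grade = (metal mass / ore mass) * 100
= (11 / 432) * 100
= 0.02546296296 * 100
= 2.5463%

2.5463%


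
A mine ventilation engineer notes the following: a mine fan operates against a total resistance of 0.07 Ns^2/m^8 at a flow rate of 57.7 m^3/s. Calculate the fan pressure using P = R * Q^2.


Compute Q^2:
Q^2 = 57.7^2 = 3329.29
Compute pressure:
P = R * Q^2 = 0.07 * 3329.29
= 233.0503 Pa

233.0503 Pa


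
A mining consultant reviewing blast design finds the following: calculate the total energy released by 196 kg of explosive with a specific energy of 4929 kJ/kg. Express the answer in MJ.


966.084 MJ

Energy = mass * specific_energy / 1000
= 196 * 4929 / 1000
= 966084 / 1000
= 966.084 MJ


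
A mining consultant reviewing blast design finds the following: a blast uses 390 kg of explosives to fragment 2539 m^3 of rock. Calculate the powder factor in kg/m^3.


Powder factor = explosive mass / rock volume
= 390 / 2539
= 0.1536 kg/m^3

0.1536 kg/m^3


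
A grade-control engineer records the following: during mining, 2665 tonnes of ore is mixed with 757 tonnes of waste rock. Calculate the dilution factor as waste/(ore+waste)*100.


22.1216%

Total material = ore + waste
= 2665 + 757 = 3422 tonnes
Dilution = waste / total * 100
= 757 / 3422 * 100
= 0.2212156634 * 100
= 22.1216%


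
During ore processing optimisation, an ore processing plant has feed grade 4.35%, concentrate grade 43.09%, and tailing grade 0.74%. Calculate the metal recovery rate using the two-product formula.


84.4386%

Using the two-product formula:
R = 100 * c * (f - t) / (f * (c - t))
Numerator = 100 * 43.09 * (4.35 - 0.74)
= 100 * 43.09 * 3.61
= 15555.49
Denominator = 4.35 * (43.09 - 0.74)
= 4.35 * 42.35
= 184.2225
R = 15555.49 / 184.2225
= 84.4386%


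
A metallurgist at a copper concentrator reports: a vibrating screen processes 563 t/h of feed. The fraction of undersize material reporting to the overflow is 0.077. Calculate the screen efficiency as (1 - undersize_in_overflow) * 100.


92.3%

Screen efficiency = (1 - fraction of undersize in overflow) * 100
= (1 - 0.077) * 100
= 0.923 * 100
= 92.3%


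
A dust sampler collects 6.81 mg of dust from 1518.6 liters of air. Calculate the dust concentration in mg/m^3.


Convert liters to m^3: 1 m^3 = 1000 L
Concentration = mass / volume * 1000
= 6.81 / 1518.6 * 1000
= 0.00448439352 * 1000
= 4.4844 mg/m^3

4.4844 mg/m^3


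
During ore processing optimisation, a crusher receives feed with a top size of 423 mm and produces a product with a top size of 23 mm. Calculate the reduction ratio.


Reduction ratio = feed size / product size
= 423 / 23
= 18.3913

18.3913


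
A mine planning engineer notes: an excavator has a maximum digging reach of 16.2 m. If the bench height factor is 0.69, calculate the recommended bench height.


Bench height = reach * factor
= 16.2 * 0.69
= 11.178 m

11.178 m


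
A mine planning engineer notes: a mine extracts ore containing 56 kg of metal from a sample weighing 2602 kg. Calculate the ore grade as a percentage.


Ore grade = (metal mass / ore mass) * 100
= (56 / 2602) * 100
= 0.02152190623 * 100
= 2.1522%

2.1522%


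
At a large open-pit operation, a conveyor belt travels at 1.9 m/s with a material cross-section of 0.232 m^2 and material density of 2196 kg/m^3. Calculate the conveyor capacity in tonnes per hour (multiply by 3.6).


3484.7885 t/h

Volumetric flow = speed * area
= 1.9 * 0.232 = 0.4408 m^3/s
Mass flow = volumetric * density
= 0.4408 * 2196 = 967.9968 kg/s
Convert to t/h: multiply by 3.6
Capacity = 967.9968 * 3.6
= 3484.7885 t/h


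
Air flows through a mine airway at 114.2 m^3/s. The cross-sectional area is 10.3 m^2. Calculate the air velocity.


11.0874 m/s

Velocity = flow rate / cross-sectional area
= 114.2 / 10.3
= 11.0874 m/s


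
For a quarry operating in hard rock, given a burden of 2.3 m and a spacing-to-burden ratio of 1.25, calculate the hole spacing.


Spacing = burden * ratio
= 2.3 * 1.25
= 2.875 m

2.875 m


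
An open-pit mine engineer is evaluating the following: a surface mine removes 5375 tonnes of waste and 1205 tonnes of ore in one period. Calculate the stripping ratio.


4.4606

Stripping ratio = waste tonnage / ore tonnage
= 5375 / 1205
= 4.4606


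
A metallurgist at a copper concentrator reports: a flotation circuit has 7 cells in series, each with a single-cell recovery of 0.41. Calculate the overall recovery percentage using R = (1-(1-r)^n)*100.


Complement of single-cell recovery:
1 - r = 1 - 0.41 = 0.59
Raise to power n:
(1 - r)^7 = 0.59^7 = 0.02488651485
Overall recovery:
R = (1 - 0.02488651485) * 100
= 97.5113%

97.5113%


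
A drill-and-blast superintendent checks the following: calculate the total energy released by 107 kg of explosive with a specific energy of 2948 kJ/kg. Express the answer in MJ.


315.436 MJ

Energy = mass * specific_energy / 1000
= 107 * 2948 / 1000
= 315436 / 1000
= 315.436 MJ


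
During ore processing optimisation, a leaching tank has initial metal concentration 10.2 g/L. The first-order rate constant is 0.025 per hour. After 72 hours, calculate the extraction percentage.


83.4701%

Compute the exponent:
-k * t = -0.025 * 72 = -1.8
Remaining concentration:
C = 10.2 * exp(-1.8)
= 10.2 * 0.1652988882
= 1.68604866 g/L
Extracted = 10.2 - 1.68604866 = 8.51395134 g/L
Extraction % = 8.51395134 / 10.2 * 100
= 83.4701%


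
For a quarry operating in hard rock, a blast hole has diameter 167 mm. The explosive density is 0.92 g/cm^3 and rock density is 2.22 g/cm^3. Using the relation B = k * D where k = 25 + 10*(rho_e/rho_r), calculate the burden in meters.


First, compute k:
rho_e / rho_r = 0.92 / 2.22 = 0.4144144144
k = 25 + 10 * 0.4144144144 = 29.14414414
Then, compute burden:
B = k * D / 1000 = 29.14414414 * 167 / 1000
= 4867.072072 / 1000
= 4.8671 m

4.8671 m


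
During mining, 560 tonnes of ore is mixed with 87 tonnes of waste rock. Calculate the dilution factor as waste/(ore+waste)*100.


Total material = ore + waste
= 560 + 87 = 647 tonnes
Dilution = waste / total * 100
= 87 / 647 * 100
= 0.1344667697 * 100
= 13.4467%

13.4467%


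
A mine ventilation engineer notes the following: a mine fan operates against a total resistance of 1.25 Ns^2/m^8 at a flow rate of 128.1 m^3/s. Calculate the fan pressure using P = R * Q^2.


Compute Q^2:
Q^2 = 128.1^2 = 16409.61
Compute pressure:
P = R * Q^2 = 1.25 * 16409.61
= 20512.0125 Pa

20512.0125 Pa


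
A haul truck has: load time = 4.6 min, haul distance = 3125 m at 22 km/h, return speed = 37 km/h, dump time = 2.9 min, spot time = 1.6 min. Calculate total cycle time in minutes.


22.6903 min

Convert haul speed to m/min: 22 * 1000/60 = 366.6666667 m/min
Haul time = 3125 / 366.6666667 = 8.522727273 min
Convert return speed to m/min: 37 * 1000/60 = 616.6666667 m/min
Return time = 3125 / 616.6666667 = 5.067567568 min
Total cycle time:
= 4.6 + 8.522727273 + 2.9 + 5.067567568 + 1.6
= 22.6903 min


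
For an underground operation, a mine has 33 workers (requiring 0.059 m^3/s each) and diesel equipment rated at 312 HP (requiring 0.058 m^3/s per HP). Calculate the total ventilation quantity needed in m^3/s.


Airflow for workers:
Q_people = 33 * 0.059 = 1.947 m^3/s
Airflow for diesel equipment:
Q_diesel = 312 * 0.058 = 18.096 m^3/s
Total ventilation:
Q_total = 1.947 + 18.096
= 20.043 m^3/s

20.043 m^3/s


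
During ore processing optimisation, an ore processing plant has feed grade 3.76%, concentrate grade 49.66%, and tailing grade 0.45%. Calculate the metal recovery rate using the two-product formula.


Using the two-product formula:
R = 100 * c * (f - t) / (f * (c - t))
Numerator = 100 * 49.66 * (3.76 - 0.45)
= 100 * 49.66 * 3.31
= 16437.46
Denominator = 3.76 * (49.66 - 0.45)
= 3.76 * 49.21
= 185.0296
R = 16437.46 / 185.0296
= 88.8369%

88.8369%


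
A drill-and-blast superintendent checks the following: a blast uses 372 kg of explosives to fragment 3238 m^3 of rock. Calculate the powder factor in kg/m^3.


0.1149 kg/m^3

Powder factor = explosive mass / rock volume
= 372 / 3238
= 0.1149 kg/m^3


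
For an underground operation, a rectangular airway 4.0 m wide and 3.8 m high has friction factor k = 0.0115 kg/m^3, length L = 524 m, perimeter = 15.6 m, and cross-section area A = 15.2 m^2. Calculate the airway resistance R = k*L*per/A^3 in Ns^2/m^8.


Compute the numerator:
k * L * per = 0.0115 * 524 * 15.6
= 94.0056
Compute the denominator:
A^3 = 15.2^3 = 3511.808
Resistance:
R = 94.0056 / 3511.808
= 0.0268 Ns^2/m^8

0.0268 Ns^2/m^8


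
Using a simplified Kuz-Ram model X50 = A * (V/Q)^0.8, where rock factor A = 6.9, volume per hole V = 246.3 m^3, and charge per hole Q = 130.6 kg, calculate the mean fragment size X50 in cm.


Compute V/Q:
V/Q = 246.3 / 130.6 = 1.885911179
Raise to the power 0.8:
(V/Q)^0.8 = 1.885911179^0.8 = 1.661181125
Multiply by A:
X50 = 6.9 * 1.661181125
= 11.4621 cm

11.4621 cm


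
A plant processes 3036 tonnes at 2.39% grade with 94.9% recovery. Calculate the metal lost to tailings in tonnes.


3.7006 tonnes

Total metal in feed:
= 3036 * 2.39 / 100 = 72.5604 tonnes
Metal recovered:
= 72.5604 * 94.9 / 100 = 68.8598196 tonnes
Metal lost to tailings:
= 72.5604 - 68.8598196
= 3.7006 tonnes


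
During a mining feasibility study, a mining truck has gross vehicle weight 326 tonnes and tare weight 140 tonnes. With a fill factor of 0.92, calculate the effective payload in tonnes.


Maximum payload = gross - tare
= 326 - 140 = 186 tonnes
Effective payload = max payload * fill factor
= 186 * 0.92
= 171.12 tonnes

171.12 tonnes


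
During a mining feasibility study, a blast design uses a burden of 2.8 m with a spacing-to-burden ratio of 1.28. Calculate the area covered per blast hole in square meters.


First, find the spacing:
Spacing = burden * ratio = 2.8 * 1.28
= 3.584 m
Then, calculate the area:
Area = burden * spacing = 2.8 * 3.584
= 10.0352 m^2

10.0352 m^2


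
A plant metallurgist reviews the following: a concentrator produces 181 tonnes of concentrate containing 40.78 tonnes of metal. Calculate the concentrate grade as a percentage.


Grade = (metal in concentrate / concentrate mass) * 100
= (40.78 / 181) * 100
= 0.2253038674 * 100
= 22.5304%

22.5304%


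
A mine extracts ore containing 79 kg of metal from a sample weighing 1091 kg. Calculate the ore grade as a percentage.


7.2411%

Ore grade = (metal mass / ore mass) * 100
= (79 / 1091) * 100
= 0.07241063245 * 100
= 7.2411%


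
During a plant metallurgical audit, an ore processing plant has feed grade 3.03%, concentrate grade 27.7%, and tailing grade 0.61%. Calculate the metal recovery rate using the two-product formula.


Using the two-product formula:
R = 100 * c * (f - t) / (f * (c - t))
Numerator = 100 * 27.7 * (3.03 - 0.61)
= 100 * 27.7 * 2.42
= 6703.4
Denominator = 3.03 * (27.7 - 0.61)
= 3.03 * 27.09
= 82.0827
R = 6703.4 / 82.0827
= 81.6664%

81.6664%


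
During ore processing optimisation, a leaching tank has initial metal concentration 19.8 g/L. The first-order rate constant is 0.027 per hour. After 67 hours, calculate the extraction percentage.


83.6182%

Compute the exponent:
-k * t = -0.027 * 67 = -1.809
Remaining concentration:
C = 19.8 * exp(-1.809)
= 19.8 * 0.1638178728
= 3.243593881 g/L
Extracted = 19.8 - 3.243593881 = 16.55640612 g/L
Extraction % = 16.55640612 / 19.8 * 100
= 83.6182%


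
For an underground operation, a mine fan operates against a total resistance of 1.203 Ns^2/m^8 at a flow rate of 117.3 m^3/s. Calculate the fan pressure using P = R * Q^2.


Compute Q^2:
Q^2 = 117.3^2 = 13759.29
Compute pressure:
P = R * Q^2 = 1.203 * 13759.29
= 16552.4259 Pa

16552.4259 Pa


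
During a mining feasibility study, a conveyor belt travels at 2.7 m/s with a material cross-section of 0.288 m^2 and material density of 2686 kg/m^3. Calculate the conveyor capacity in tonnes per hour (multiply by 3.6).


Volumetric flow = speed * area
= 2.7 * 0.288 = 0.7776 m^3/s
Mass flow = volumetric * density
= 0.7776 * 2686 = 2088.6336 kg/s
Convert to t/h: multiply by 3.6
Capacity = 2088.6336 * 3.6
= 7519.081 t/h

7519.081 t/h


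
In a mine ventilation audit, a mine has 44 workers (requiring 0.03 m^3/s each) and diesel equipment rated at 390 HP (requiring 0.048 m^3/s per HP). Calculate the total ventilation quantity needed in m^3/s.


20.04 m^3/s

Airflow for workers:
Q_people = 44 * 0.03 = 1.32 m^3/s
Airflow for diesel equipment:
Q_diesel = 390 * 0.048 = 18.72 m^3/s
Total ventilation:
Q_total = 1.32 + 18.72
= 20.04 m^3/s


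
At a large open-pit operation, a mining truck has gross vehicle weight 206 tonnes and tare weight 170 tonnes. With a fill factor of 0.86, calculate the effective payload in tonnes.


30.96 tonnes

Maximum payload = gross - tare
= 206 - 170 = 36 tonnes
Effective payload = max payload * fill factor
= 36 * 0.86
= 30.96 tonnes


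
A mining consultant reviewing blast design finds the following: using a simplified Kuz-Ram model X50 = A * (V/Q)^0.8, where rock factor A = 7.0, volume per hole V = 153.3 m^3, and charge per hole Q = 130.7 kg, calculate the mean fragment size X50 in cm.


7.9526 cm

Compute V/Q:
V/Q = 153.3 / 130.7 = 1.172915073
Raise to the power 0.8:
(V/Q)^0.8 = 1.172915073^0.8 = 1.136091352
Multiply by A:
X50 = 7.0 * 1.136091352
= 7.9526 cm


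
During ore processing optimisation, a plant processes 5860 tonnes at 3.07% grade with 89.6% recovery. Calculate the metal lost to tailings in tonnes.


18.7098 tonnes

Total metal in feed:
= 5860 * 3.07 / 100 = 179.902 tonnes
Metal recovered:
= 179.902 * 89.6 / 100 = 161.192192 tonnes
Metal lost to tailings:
= 179.902 - 161.192192
= 18.7098 tonnes


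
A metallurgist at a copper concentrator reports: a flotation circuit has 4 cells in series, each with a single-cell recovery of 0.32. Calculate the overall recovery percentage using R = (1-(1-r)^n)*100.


78.6186%

Complement of single-cell recovery:
1 - r = 1 - 0.32 = 0.68
Raise to power n:
(1 - r)^4 = 0.68^4 = 0.21381376
Overall recovery:
R = (1 - 0.21381376) * 100
= 78.6186%


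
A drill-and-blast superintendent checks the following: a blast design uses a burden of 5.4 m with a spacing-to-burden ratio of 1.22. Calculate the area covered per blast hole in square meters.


35.5752 m^2

First, find the spacing:
Spacing = burden * ratio = 5.4 * 1.22
= 6.588 m
Then, calculate the area:
Area = burden * spacing = 5.4 * 6.588
= 35.5752 m^2


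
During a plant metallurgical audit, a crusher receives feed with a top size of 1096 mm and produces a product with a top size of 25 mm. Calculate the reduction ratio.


Reduction ratio = feed size / product size
= 1096 / 25
= 43.84

43.84


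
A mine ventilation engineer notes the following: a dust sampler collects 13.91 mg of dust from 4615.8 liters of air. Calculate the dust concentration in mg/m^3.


Convert liters to m^3: 1 m^3 = 1000 L
Concentration = mass / volume * 1000
= 13.91 / 4615.8 * 1000
= 0.003013562113 * 1000
= 3.0136 mg/m^3

3.0136 mg/m^3


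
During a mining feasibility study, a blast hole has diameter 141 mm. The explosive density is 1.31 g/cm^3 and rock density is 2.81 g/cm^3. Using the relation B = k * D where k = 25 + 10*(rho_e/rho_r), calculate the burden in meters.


First, compute k:
rho_e / rho_r = 1.31 / 2.81 = 0.4661921708
k = 25 + 10 * 0.4661921708 = 29.66192171
Then, compute burden:
B = k * D / 1000 = 29.66192171 * 141 / 1000
= 4182.330961 / 1000
= 4.1823 m

4.1823 m


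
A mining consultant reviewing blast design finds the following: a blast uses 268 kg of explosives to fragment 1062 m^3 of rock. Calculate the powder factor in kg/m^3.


0.2524 kg/m^3

Powder factor = explosive mass / rock volume
= 268 / 1062
= 0.2524 kg/m^3


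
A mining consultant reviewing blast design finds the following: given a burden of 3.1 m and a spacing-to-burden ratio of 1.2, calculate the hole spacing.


Spacing = burden * ratio
= 3.1 * 1.2
= 3.72 m

3.72 m


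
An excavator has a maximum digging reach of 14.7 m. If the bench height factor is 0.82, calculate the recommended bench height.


12.054 m

Bench height = reach * factor
= 14.7 * 0.82
= 12.054 m


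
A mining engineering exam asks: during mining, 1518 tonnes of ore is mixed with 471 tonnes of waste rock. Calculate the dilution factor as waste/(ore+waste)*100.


Total material = ore + waste
= 1518 + 471 = 1989 tonnes
Dilution = waste / total * 100
= 471 / 1989 * 100
= 0.2368024133 * 100
= 23.6802%

23.6802%


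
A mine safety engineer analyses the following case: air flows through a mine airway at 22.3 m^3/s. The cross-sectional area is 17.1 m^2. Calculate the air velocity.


Velocity = flow rate / cross-sectional area
= 22.3 / 17.1
= 1.3041 m/s

1.3041 m/s


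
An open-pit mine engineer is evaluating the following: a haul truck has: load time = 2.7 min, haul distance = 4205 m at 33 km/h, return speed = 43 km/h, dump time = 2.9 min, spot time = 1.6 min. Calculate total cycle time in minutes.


Convert haul speed to m/min: 33 * 1000/60 = 550 m/min
Haul time = 4205 / 550 = 7.645454545 min
Convert return speed to m/min: 43 * 1000/60 = 716.6666667 m/min
Return time = 4205 / 716.6666667 = 5.86744186 min
Total cycle time:
= 2.7 + 7.645454545 + 2.9 + 5.86744186 + 1.6
= 20.7129 min

20.7129 min


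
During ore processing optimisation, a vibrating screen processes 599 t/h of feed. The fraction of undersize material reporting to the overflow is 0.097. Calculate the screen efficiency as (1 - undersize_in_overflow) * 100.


90.3%

Screen efficiency = (1 - fraction of undersize in overflow) * 100
= (1 - 0.097) * 100
= 0.903 * 100
= 90.3%


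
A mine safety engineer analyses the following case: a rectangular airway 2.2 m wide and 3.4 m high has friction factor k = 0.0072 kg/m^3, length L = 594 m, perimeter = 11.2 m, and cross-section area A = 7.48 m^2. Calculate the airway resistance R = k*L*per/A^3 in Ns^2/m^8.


Compute the numerator:
k * L * per = 0.0072 * 594 * 11.2
= 47.90016
Compute the denominator:
A^3 = 7.48^3 = 418.508992
Resistance:
R = 47.90016 / 418.508992
= 0.1145 Ns^2/m^8

0.1145 Ns^2/m^8


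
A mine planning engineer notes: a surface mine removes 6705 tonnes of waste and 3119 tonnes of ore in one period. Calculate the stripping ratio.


2.1497

Stripping ratio = waste tonnage / ore tonnage
= 6705 / 3119
= 2.1497


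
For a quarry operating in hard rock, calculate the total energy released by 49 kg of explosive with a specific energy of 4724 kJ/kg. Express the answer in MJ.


231.476 MJ

Energy = mass * specific_energy / 1000
= 49 * 4724 / 1000
= 231476 / 1000
= 231.476 MJ


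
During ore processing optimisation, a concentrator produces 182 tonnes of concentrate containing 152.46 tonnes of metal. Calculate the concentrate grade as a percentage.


83.7692%

Grade = (metal in concentrate / concentrate mass) * 100
= (152.46 / 182) * 100
= 0.8376923077 * 100
= 83.7692%


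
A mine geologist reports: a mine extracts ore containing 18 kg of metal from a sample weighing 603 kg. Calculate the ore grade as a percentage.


2.9851%

Ore grade = (metal mass / ore mass) * 100
= (18 / 603) * 100
= 0.02985074627 * 100
= 2.9851%


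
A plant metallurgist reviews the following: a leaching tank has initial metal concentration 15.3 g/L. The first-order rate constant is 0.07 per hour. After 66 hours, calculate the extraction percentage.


99.0147%

Compute the exponent:
-k * t = -0.07 * 66 = -4.62
Remaining concentration:
C = 15.3 * exp(-4.62)
= 15.3 * 0.009852796061
= 0.1507477797 g/L
Extracted = 15.3 - 0.1507477797 = 15.14925222 g/L
Extraction % = 15.14925222 / 15.3 * 100
= 99.0147%


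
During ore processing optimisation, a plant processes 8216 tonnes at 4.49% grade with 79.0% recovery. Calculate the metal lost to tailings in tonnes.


Total metal in feed:
= 8216 * 4.49 / 100 = 368.8984 tonnes
Metal recovered:
= 368.8984 * 79.0 / 100 = 291.429736 tonnes
Metal lost to tailings:
= 368.8984 - 291.429736
= 77.4687 tonnes

77.4687 tonnes


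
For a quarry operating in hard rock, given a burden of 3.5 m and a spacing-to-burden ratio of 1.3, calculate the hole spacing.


4.55 m

Spacing = burden * ratio
= 3.5 * 1.3
= 4.55 m


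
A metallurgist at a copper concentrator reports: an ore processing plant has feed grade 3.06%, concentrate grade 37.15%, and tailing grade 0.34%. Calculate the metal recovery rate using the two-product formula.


Using the two-product formula:
R = 100 * c * (f - t) / (f * (c - t))
Numerator = 100 * 37.15 * (3.06 - 0.34)
= 100 * 37.15 * 2.72
= 10104.8
Denominator = 3.06 * (37.15 - 0.34)
= 3.06 * 36.81
= 112.6386
R = 10104.8 / 112.6386
= 89.7099%

89.7099%


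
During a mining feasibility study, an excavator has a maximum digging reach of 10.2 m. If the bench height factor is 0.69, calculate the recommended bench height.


Bench height = reach * factor
= 10.2 * 0.69
= 7.038 m

7.038 m


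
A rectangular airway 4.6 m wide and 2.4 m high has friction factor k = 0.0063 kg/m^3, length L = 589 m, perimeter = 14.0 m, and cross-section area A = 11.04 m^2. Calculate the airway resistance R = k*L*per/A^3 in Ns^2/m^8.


Compute the numerator:
k * L * per = 0.0063 * 589 * 14.0
= 51.9498
Compute the denominator:
A^3 = 11.04^3 = 1345.572864
Resistance:
R = 51.9498 / 1345.572864
= 0.0386 Ns^2/m^8

0.0386 Ns^2/m^8


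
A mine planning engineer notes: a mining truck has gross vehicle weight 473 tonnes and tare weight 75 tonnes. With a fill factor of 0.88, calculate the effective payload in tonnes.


Maximum payload = gross - tare
= 473 - 75 = 398 tonnes
Effective payload = max payload * fill factor
= 398 * 0.88
= 350.24 tonnes

350.24 tonnes


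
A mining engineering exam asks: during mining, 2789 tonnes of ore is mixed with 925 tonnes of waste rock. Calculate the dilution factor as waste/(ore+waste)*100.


24.9058%

Total material = ore + waste
= 2789 + 925 = 3714 tonnes
Dilution = waste / total * 100
= 925 / 3714 * 100
= 0.2490576198 * 100
= 24.9058%


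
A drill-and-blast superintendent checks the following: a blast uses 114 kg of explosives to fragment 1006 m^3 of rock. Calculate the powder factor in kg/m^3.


0.1133 kg/m^3

Powder factor = explosive mass / rock volume
= 114 / 1006
= 0.1133 kg/m^3


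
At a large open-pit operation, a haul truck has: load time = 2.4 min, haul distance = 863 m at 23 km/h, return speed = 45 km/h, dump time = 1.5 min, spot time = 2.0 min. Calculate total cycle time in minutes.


9.302 min

Convert haul speed to m/min: 23 * 1000/60 = 383.3333333 m/min
Haul time = 863 / 383.3333333 = 2.251304348 min
Convert return speed to m/min: 45 * 1000/60 = 750 m/min
Return time = 863 / 750 = 1.150666667 min
Total cycle time:
= 2.4 + 2.251304348 + 1.5 + 1.150666667 + 2.0
= 9.302 min


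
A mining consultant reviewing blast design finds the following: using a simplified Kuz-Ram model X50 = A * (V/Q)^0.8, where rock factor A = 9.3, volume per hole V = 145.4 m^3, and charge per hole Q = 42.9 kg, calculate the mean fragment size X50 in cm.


Compute V/Q:
V/Q = 145.4 / 42.9 = 3.389277389
Raise to the power 0.8:
(V/Q)^0.8 = 3.389277389^0.8 = 2.655129399
Multiply by A:
X50 = 9.3 * 2.655129399
= 24.6927 cm

24.6927 cm


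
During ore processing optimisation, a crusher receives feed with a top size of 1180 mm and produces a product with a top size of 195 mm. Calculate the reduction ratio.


6.0513

Reduction ratio = feed size / product size
= 1180 / 195
= 6.0513


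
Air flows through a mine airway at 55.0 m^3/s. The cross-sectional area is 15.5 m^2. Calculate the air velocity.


Velocity = flow rate / cross-sectional area
= 55.0 / 15.5
= 3.5484 m/s

3.5484 m/s


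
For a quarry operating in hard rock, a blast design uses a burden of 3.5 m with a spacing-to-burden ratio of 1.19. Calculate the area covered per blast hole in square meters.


14.5775 m^2

First, find the spacing:
Spacing = burden * ratio = 3.5 * 1.19
= 4.165 m
Then, calculate the area:
Area = burden * spacing = 3.5 * 4.165
= 14.5775 m^2


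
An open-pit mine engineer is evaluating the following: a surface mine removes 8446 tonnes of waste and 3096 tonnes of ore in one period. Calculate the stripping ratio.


Stripping ratio = waste tonnage / ore tonnage
= 8446 / 3096
= 2.728

2.728


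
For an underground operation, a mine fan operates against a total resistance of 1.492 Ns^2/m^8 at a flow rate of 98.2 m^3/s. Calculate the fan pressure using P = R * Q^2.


14387.7141 Pa

Compute Q^2:
Q^2 = 98.2^2 = 9643.24
Compute pressure:
P = R * Q^2 = 1.492 * 9643.24
= 14387.7141 Pa


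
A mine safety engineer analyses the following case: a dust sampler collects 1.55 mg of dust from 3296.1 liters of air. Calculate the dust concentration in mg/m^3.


Convert liters to m^3: 1 m^3 = 1000 L
Concentration = mass / volume * 1000
= 1.55 / 3296.1 * 1000
= 0.0004702527229 * 1000
= 0.4703 mg/m^3

0.4703 mg/m^3


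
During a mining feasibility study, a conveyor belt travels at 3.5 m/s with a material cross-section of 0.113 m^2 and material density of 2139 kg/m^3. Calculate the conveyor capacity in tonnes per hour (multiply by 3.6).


Volumetric flow = speed * area
= 3.5 * 0.113 = 0.3955 m^3/s
Mass flow = volumetric * density
= 0.3955 * 2139 = 845.9745 kg/s
Convert to t/h: multiply by 3.6
Capacity = 845.9745 * 3.6
= 3045.5082 t/h

3045.5082 t/h


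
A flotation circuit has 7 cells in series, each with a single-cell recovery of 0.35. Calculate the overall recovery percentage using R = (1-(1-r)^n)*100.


Complement of single-cell recovery:
1 - r = 1 - 0.35 = 0.65
Raise to power n:
(1 - r)^7 = 0.65^7 = 0.04902227891
Overall recovery:
R = (1 - 0.04902227891) * 100
= 95.0978%

95.0978%


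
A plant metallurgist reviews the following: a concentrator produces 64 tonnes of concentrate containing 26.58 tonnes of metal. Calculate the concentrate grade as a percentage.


41.5313%

Grade = (metal in concentrate / concentrate mass) * 100
= (26.58 / 64) * 100
= 0.4153125 * 100
= 41.5313%


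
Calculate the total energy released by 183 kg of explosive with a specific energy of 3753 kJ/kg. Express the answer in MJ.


Energy = mass * specific_energy / 1000
= 183 * 3753 / 1000
= 686799 / 1000
= 686.799 MJ

686.799 MJ


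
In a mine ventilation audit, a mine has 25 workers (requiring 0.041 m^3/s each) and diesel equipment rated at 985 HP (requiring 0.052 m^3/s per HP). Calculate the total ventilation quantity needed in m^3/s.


52.245 m^3/s

Airflow for workers:
Q_people = 25 * 0.041 = 1.025 m^3/s
Airflow for diesel equipment:
Q_diesel = 985 * 0.052 = 51.22 m^3/s
Total ventilation:
Q_total = 1.025 + 51.22
= 52.245 m^3/s


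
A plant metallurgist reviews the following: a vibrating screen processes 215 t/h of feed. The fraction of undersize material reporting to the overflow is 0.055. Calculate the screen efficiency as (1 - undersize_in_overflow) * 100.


Screen efficiency = (1 - fraction of undersize in overflow) * 100
= (1 - 0.055) * 100
= 0.945 * 100
= 94.5%

94.5%


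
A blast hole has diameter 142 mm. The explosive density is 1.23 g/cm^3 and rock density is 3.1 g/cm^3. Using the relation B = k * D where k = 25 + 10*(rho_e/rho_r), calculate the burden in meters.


4.1134 m

First, compute k:
rho_e / rho_r = 1.23 / 3.1 = 0.3967741935
k = 25 + 10 * 0.3967741935 = 28.96774194
Then, compute burden:
B = k * D / 1000 = 28.96774194 * 142 / 1000
= 4113.419355 / 1000
= 4.1134 m


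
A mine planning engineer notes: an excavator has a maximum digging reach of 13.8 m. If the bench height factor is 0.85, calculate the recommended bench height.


11.73 m

Bench height = reach * factor
= 13.8 * 0.85
= 11.73 m


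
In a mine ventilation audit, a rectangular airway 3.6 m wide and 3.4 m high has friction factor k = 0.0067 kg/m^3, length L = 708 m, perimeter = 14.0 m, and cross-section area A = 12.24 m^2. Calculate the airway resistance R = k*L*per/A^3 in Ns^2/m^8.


Compute the numerator:
k * L * per = 0.0067 * 708 * 14.0
= 66.4104
Compute the denominator:
A^3 = 12.24^3 = 1833.767424
Resistance:
R = 66.4104 / 1833.767424
= 0.0362 Ns^2/m^8

0.0362 Ns^2/m^8


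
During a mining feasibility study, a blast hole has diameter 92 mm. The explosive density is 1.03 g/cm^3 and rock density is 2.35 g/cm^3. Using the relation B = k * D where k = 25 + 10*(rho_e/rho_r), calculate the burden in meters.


2.7032 m

First, compute k:
rho_e / rho_r = 1.03 / 2.35 = 0.4382978723
k = 25 + 10 * 0.4382978723 = 29.38297872
Then, compute burden:
B = k * D / 1000 = 29.38297872 * 92 / 1000
= 2703.234043 / 1000
= 2.7032 m


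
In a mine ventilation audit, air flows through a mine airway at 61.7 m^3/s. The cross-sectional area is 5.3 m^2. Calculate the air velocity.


11.6415 m/s

Velocity = flow rate / cross-sectional area
= 61.7 / 5.3
= 11.6415 m/s


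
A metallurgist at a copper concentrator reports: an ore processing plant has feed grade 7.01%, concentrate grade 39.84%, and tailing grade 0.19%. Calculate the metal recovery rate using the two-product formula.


97.7558%

Using the two-product formula:
R = 100 * c * (f - t) / (f * (c - t))
Numerator = 100 * 39.84 * (7.01 - 0.19)
= 100 * 39.84 * 6.82
= 27170.88
Denominator = 7.01 * (39.84 - 0.19)
= 7.01 * 39.65
= 277.9465
R = 27170.88 / 277.9465
= 97.7558%


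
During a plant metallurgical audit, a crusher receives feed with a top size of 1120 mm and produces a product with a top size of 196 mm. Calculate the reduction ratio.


5.7143

Reduction ratio = feed size / product size
= 1120 / 196
= 5.7143


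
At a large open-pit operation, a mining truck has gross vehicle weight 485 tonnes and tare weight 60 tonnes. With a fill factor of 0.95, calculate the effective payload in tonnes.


403.75 tonnes

Maximum payload = gross - tare
= 485 - 60 = 425 tonnes
Effective payload = max payload * fill factor
= 425 * 0.95
= 403.75 tonnes


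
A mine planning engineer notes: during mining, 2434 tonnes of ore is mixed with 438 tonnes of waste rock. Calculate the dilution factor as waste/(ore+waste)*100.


15.2507%

Total material = ore + waste
= 2434 + 438 = 2872 tonnes
Dilution = waste / total * 100
= 438 / 2872 * 100
= 0.1525069638 * 100
= 15.2507%


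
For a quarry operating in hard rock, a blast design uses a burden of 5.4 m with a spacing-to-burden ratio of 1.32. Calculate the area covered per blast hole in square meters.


First, find the spacing:
Spacing = burden * ratio = 5.4 * 1.32
= 7.128 m
Then, calculate the area:
Area = burden * spacing = 5.4 * 7.128
= 38.4912 m^2

38.4912 m^2


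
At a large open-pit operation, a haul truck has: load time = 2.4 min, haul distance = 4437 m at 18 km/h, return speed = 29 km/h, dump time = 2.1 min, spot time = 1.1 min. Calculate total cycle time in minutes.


Convert haul speed to m/min: 18 * 1000/60 = 300 m/min
Haul time = 4437 / 300 = 14.79 min
Convert return speed to m/min: 29 * 1000/60 = 483.3333333 m/min
Return time = 4437 / 483.3333333 = 9.18 min
Total cycle time:
= 2.4 + 14.79 + 2.1 + 9.18 + 1.1
= 29.57 min

29.57 min


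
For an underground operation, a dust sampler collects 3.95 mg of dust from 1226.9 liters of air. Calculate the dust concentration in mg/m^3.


3.2195 mg/m^3

Convert liters to m^3: 1 m^3 = 1000 L
Concentration = mass / volume * 1000
= 3.95 / 1226.9 * 1000
= 0.003219496291 * 1000
= 3.2195 mg/m^3


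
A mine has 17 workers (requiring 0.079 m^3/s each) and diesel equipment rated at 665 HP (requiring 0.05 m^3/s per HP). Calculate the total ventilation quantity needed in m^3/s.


Airflow for workers:
Q_people = 17 * 0.079 = 1.343 m^3/s
Airflow for diesel equipment:
Q_diesel = 665 * 0.05 = 33.25 m^3/s
Total ventilation:
Q_total = 1.343 + 33.25
= 34.593 m^3/s

34.593 m^3/s


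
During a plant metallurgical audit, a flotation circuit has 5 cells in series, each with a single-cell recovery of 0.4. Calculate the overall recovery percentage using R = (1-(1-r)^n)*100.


92.224%

Complement of single-cell recovery:
1 - r = 1 - 0.4 = 0.6
Raise to power n:
(1 - r)^5 = 0.6^5 = 0.07776
Overall recovery:
R = (1 - 0.07776) * 100
= 92.224%


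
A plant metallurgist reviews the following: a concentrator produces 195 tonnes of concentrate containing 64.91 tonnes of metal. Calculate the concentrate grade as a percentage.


33.2872%

Grade = (metal in concentrate / concentrate mass) * 100
= (64.91 / 195) * 100
= 0.3328717949 * 100
= 33.2872%


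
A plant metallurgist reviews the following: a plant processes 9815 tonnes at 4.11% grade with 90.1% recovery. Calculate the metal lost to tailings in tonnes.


39.9363 tonnes

Total metal in feed:
= 9815 * 4.11 / 100 = 403.3965 tonnes
Metal recovered:
= 403.3965 * 90.1 / 100 = 363.4602465 tonnes
Metal lost to tailings:
= 403.3965 - 363.4602465
= 39.9363 tonnes


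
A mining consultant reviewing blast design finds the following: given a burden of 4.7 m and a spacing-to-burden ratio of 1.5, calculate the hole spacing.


7.05 m

Spacing = burden * ratio
= 4.7 * 1.5
= 7.05 m


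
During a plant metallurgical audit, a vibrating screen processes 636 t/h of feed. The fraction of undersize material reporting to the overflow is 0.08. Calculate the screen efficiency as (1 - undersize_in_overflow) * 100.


Screen efficiency = (1 - fraction of undersize in overflow) * 100
= (1 - 0.08) * 100
= 0.92 * 100
= 92.0%

92.0%


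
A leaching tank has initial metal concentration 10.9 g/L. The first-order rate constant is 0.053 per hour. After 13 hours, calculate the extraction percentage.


Compute the exponent:
-k * t = -0.053 * 13 = -0.689
Remaining concentration:
C = 10.9 * exp(-0.689)
= 10.9 * 0.502077896
= 5.472649066 g/L
Extracted = 10.9 - 5.472649066 = 5.427350934 g/L
Extraction % = 5.427350934 / 10.9 * 100
= 49.7922%

49.7922%


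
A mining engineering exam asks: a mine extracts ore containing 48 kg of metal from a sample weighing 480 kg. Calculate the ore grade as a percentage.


10.0%

Ore grade = (metal mass / ore mass) * 100
= (48 / 480) * 100
= 0.1 * 100
= 10.0%


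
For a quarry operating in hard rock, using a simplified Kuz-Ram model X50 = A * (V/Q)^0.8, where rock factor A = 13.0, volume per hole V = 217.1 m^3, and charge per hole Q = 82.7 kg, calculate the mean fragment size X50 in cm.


Compute V/Q:
V/Q = 217.1 / 82.7 = 2.625151149
Raise to the power 0.8:
(V/Q)^0.8 = 2.625151149^0.8 = 2.16432986
Multiply by A:
X50 = 13.0 * 2.16432986
= 28.1363 cm

28.1363 cm


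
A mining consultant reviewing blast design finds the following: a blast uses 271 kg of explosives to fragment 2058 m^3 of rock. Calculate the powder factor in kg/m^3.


0.1317 kg/m^3

Powder factor = explosive mass / rock volume
= 271 / 2058
= 0.1317 kg/m^3


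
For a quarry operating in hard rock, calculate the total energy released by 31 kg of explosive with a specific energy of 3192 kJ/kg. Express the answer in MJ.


Energy = mass * specific_energy / 1000
= 31 * 3192 / 1000
= 98952 / 1000
= 98.952 MJ

98.952 MJ


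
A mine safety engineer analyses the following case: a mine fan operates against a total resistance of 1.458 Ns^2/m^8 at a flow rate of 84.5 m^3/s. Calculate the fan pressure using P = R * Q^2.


Compute Q^2:
Q^2 = 84.5^2 = 7140.25
Compute pressure:
P = R * Q^2 = 1.458 * 7140.25
= 10410.4845 Pa

10410.4845 Pa


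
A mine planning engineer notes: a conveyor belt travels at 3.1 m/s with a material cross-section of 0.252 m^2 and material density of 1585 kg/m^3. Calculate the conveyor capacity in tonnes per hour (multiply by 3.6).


4457.5272 t/h

Volumetric flow = speed * area
= 3.1 * 0.252 = 0.7812 m^3/s
Mass flow = volumetric * density
= 0.7812 * 1585 = 1238.202 kg/s
Convert to t/h: multiply by 3.6
Capacity = 1238.202 * 3.6
= 4457.5272 t/h


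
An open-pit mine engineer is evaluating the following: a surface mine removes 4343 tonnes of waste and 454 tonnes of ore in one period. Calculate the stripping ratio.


Stripping ratio = waste tonnage / ore tonnage
= 4343 / 454
= 9.5661

9.5661


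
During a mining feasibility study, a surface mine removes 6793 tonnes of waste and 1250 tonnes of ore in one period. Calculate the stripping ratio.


Stripping ratio = waste tonnage / ore tonnage
= 6793 / 1250
= 5.4344

5.4344


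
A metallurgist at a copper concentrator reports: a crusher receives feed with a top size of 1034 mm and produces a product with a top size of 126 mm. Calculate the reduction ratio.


8.2063

Reduction ratio = feed size / product size
= 1034 / 126
= 8.2063


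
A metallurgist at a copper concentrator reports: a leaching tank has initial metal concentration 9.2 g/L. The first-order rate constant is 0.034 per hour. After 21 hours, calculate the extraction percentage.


Compute the exponent:
-k * t = -0.034 * 21 = -0.714
Remaining concentration:
C = 9.2 * exp(-0.714)
= 9.2 * 0.4896815486
= 4.505070247 g/L
Extracted = 9.2 - 4.505070247 = 4.694929753 g/L
Extraction % = 4.694929753 / 9.2 * 100
= 51.0318%

51.0318%


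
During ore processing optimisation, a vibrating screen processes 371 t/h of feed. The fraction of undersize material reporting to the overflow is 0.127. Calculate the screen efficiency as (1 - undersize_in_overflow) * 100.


Screen efficiency = (1 - fraction of undersize in overflow) * 100
= (1 - 0.127) * 100
= 0.873 * 100
= 87.3%

87.3%


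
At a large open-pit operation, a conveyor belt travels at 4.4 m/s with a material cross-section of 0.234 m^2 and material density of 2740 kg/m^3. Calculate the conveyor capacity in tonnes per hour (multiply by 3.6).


10155.9744 t/h

Volumetric flow = speed * area
= 4.4 * 0.234 = 1.0296 m^3/s
Mass flow = volumetric * density
= 1.0296 * 2740 = 2821.104 kg/s
Convert to t/h: multiply by 3.6
Capacity = 2821.104 * 3.6
= 10155.9744 t/h


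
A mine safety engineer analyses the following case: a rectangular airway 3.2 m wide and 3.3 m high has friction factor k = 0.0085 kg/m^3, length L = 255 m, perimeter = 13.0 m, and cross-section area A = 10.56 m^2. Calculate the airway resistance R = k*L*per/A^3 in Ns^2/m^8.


0.0239 Ns^2/m^8

Compute the numerator:
k * L * per = 0.0085 * 255 * 13.0
= 28.1775
Compute the denominator:
A^3 = 10.56^3 = 1177.583616
Resistance:
R = 28.1775 / 1177.583616
= 0.0239 Ns^2/m^8


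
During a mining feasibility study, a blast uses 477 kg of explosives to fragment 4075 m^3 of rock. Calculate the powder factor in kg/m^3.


0.1171 kg/m^3

Powder factor = explosive mass / rock volume
= 477 / 4075
= 0.1171 kg/m^3


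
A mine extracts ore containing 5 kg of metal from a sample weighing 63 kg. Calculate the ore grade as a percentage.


Ore grade = (metal mass / ore mass) * 100
= (5 / 63) * 100
= 0.07936507937 * 100
= 7.9365%

7.9365%


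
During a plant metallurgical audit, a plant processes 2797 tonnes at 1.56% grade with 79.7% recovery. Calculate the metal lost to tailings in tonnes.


8.8575 tonnes

Total metal in feed:
= 2797 * 1.56 / 100 = 43.6332 tonnes
Metal recovered:
= 43.6332 * 79.7 / 100 = 34.7756604 tonnes
Metal lost to tailings:
= 43.6332 - 34.7756604
= 8.8575 tonnes


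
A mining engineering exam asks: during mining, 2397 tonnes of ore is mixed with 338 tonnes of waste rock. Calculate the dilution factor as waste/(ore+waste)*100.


Total material = ore + waste
= 2397 + 338 = 2735 tonnes
Dilution = waste / total * 100
= 338 / 2735 * 100
= 0.123583181 * 100
= 12.3583%

12.3583%


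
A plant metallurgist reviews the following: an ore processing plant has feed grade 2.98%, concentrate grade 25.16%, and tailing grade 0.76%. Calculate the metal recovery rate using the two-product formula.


76.817%

Using the two-product formula:
R = 100 * c * (f - t) / (f * (c - t))
Numerator = 100 * 25.16 * (2.98 - 0.76)
= 100 * 25.16 * 2.22
= 5585.52
Denominator = 2.98 * (25.16 - 0.76)
= 2.98 * 24.4
= 72.712
R = 5585.52 / 72.712
= 76.817%
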